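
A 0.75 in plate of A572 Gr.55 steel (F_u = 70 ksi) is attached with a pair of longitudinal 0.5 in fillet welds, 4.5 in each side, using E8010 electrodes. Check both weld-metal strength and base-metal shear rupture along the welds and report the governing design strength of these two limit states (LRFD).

φR_n ≈ 115 kip (weld metal governs)

E80XX → F_EXX = 80 ksi.
t_e = 0.707 × 0.5 = 0.3535 in; L = 9 in.
Weld metal: φR_n = 0.75 × 0.6 × 80 × 0.3535 × 9 = 114.5 kip.
Base metal (shear rupture): φR_n = 0.75 × 0.6 × 70 × 0.75 × 9 = 212.6 kip.
Governing: weld metal.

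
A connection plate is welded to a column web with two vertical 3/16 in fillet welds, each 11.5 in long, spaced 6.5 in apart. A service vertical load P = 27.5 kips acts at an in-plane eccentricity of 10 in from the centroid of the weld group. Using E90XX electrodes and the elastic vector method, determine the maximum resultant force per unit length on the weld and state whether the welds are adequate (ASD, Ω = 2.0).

f_max ≈ 4.37 kip/in; NOT adequate

E90XX → F_EXX = 90 ksi.
Total weld length L_w = 23 in. Treat welds as unit-width lines.
Polar moment about centroid: J = 2[d³/12 + d(b/2)²] = 2[11.5³/12 + 11.5×3.25²] = 496.4 in³.
Direct shear f_v = P/L_w = 27.5 / 23 = 1.196 kip/in (vertical).
Torsion M = P·e = 27.5 × 10 = 275 kip·in.
Critical point at (x, y) = (3.25, 5.75) from centroid. f_tx = M·y/J = 3.185 kip/in; f_ty = M·x/J = 1.8 kip/in.
Resultant f_max = √[f_tx² + (f_v + f_ty)²] = √[3.185² + (1.196 + 1.8)²] = 4.373 kip/in.
Capacity per unit length: r_n/Ω = (1/2.0) × 0.6 × 90 × (0.707 × 0.1875) = 3.579 kip/in.
4.373 > 3.579 → NOT adequate.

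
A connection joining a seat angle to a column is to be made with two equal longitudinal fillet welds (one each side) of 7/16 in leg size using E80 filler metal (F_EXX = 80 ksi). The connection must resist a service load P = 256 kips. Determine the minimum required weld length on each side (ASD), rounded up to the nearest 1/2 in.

L = 17.5 in on each side

Throat t_e = 0.707 × 0.4375 = 0.3093 in.
r_n/Ω = (0.6 × 80 × 0.3093) / 2.0 = 7.423 kip/in.
L_req = P / (r_n/Ω) = 256 / 7.423 = 34.49 in total.
Per side: 34.49 / 2 = 17.24 in.
Round up → use L = 17.5 in on each side.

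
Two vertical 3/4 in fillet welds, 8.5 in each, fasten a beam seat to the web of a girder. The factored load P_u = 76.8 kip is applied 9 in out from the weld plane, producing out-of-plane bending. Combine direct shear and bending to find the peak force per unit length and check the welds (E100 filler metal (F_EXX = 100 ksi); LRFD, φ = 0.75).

f_max ≈ 29.1 kip/in; NOT adequate

L_w = 2 × 8.5 = 17 in; section modulus (unit throat) S = 2 × L²/6 = 24.08 in².
Direct shear f_v = P/L_w = 76.8/17 = 4.518 kip/in.
Moment M = P × e = 76.8 × 9 = 691.2 kip·in; bending f_b = M/S = 28.7 kip/in.
f_max = √(f_v² + f_b²) = √(4.518² + 28.7²) = 29.05 kip/in.
φr_n = 0.75 × 0.6 × 100 × (0.707 × 0.75) = 23.86 kip/in → NOT adequate.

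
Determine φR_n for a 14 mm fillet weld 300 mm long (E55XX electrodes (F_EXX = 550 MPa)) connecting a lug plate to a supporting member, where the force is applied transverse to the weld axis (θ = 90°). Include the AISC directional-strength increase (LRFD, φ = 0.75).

φR_n ≈ 1100 kN

t_e = 0.707 × 14 = 9.898 mm; A_we = 9.898 × 300 = 2969 mm².
Directional factor: 1.0 + 0.5 sin^1.5(90°) = 1.5.
F_nw = 0.6 × 550 × 1.5 = 495 MPa.
φR_n = 0.75 × 495 × 2969 × 10⁻³ = 1102 kN.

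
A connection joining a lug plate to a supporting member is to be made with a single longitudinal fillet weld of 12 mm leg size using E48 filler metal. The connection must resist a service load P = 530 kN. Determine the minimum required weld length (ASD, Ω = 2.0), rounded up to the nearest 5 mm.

E48XX → F_EXX = 480 MPa.
Throat t_e = 0.707 × 12 = 8.484 mm.
r_n/Ω = (0.6 × 480 × 8.484) / 2.0 = 1222 N/mm = 1.222 kN/mm.
L_req = P / (r_n/Ω) = 530 / 1.222 = 433.8 mm total.
Round up → use L = 435 mm.

L = 435 mm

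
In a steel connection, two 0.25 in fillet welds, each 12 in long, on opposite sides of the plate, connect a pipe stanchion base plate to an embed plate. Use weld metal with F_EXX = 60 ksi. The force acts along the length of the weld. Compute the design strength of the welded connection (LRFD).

φR_n ≈ 115 kips

Effective throat t_e = 0.707 × 0.25 = 0.1767 in.
Total length L = 24 in; A_we = 0.1767 × 24 = 4.242 in².
F_nw = 0.6 F_EXX = 0.6 × 60 = 36 ksi.
φR_n = 0.75 × 36 × 4.242 = 114.5 kips.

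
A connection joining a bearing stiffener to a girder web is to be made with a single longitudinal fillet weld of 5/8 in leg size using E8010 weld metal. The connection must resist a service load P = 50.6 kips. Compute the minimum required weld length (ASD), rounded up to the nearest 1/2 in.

E80XX → F_EXX = 80 ksi.
Throat t_e = 0.707 × 0.625 = 0.4419 in.
r_n/Ω = (0.6 × 80 × 0.4419) / 2.0 = 10.6 kip/in.
L_req = P / (r_n/Ω) = 50.6 / 10.6 = 4.771 in total.
Round up → use L = 5 in.

L = 5 in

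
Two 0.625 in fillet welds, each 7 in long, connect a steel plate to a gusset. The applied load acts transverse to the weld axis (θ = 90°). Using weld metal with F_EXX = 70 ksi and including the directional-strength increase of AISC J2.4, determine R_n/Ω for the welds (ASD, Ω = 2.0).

R_n/Ω ≈ 195 kip

t_e = 0.707 × 0.625 = 0.4419 in; A_we = 0.4419 × 14 = 6.186 in².
Directional factor: 1.0 + 0.5 sin^1.5(90°) = 1.5.
F_nw = 0.6 × 70 × 1.5 = 63 ksi.
R_n/Ω = (63 × 6.186) / 2.0 = 194.9 kip.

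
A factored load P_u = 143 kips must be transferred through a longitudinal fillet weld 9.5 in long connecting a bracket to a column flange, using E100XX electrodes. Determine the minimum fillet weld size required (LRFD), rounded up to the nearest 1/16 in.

E100XX → F_EXX = 100 ksi.
Total weld length L = 9.5 in.
Required throat t_e = P_u / (φ × 0.6 F_EXX × L) = 143 / (0.75 × 0.6 × 100 × 9.5) = 0.3345 in.
Required leg w = t_e / 0.707 = 0.4731 in → use 1/2 in.

w = 1/2 in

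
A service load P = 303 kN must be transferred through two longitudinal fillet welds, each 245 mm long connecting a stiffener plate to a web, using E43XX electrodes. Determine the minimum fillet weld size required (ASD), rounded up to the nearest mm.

w = 7 mm

E43XX → F_EXX = 430 MPa.
Total weld length L = 490 mm.
Required throat t_e = P × Ω / (0.6 F_EXX × L) = 303 × 2.0 / (0.6 × 430 × 490 × 10⁻³) = 4.794 mm.
Required leg w = t_e / 0.707 = 6.78 mm → use 7 mm.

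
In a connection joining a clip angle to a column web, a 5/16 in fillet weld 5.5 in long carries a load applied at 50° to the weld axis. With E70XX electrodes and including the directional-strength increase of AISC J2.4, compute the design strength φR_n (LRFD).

φR_n ≈ 51.1 kip

E70XX → F_EXX = 70 ksi.
t_e = 0.707 × 0.3125 = 0.2209 in; A_we = 0.2209 × 5.5 = 1.215 in².
Directional factor: 1.0 + 0.5 sin^1.5(50°) = 1.335.
F_nw = 0.6 × 70 × 1.335 = 56.08 ksi.
φR_n = 0.75 × 56.08 × 1.215 = 51.11 kip.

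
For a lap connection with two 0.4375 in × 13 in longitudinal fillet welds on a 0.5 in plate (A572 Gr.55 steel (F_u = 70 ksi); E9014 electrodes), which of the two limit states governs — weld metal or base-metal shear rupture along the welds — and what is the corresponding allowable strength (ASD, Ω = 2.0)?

R_n/Ω ≈ 217 kips (weld metal governs)

E90XX → F_EXX = 90 ksi.
t_e = 0.707 × 0.4375 = 0.3093 in; L = 26 in.
Weld metal: R_n/Ω = (1/2.0) × 0.6 × 90 × 0.3093 × 26 = 217.1 kips.
Base metal (shear rupture): R_n/Ω = (1/2.0) × 0.6 × 70 × 0.5 × 26 = 273 kips.
Governing: weld metal.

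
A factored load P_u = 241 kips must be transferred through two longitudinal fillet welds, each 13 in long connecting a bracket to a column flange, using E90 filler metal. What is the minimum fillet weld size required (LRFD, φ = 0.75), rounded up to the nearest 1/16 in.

E90XX → F_EXX = 90 ksi.
Total weld length L = 26 in.
Required throat t_e = P_u / (φ × 0.6 F_EXX × L) = 241 / (0.75 × 0.6 × 90 × 26) = 0.2289 in.
Required leg w = t_e / 0.707 = 0.3237 in → use 3/8 in.

w = 3/8 in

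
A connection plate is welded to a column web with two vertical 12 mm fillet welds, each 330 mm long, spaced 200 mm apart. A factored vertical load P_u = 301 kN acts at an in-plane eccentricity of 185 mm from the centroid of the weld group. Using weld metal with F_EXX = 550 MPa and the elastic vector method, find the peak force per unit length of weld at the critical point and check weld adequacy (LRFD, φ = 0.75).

Total weld length L_w = 660 mm. Treat welds as unit-width lines.
Polar moment about centroid: J = 2[d³/12 + d(b/2)²] = 2[330³/12 + 330×100²] = 12590000 mm³.
Direct shear f_v = P/L_w = 301×10³ / 660 = 456.1 N/mm (vertical).
Torsion M = P·e = 301×10³ × 185 = 55685000 N·mm.
Critical point at (x, y) = (100, 165) from centroid. f_tx = M·y/J = 729.8 N/mm; f_ty = M·x/J = 442.3 N/mm.
Resultant f_max = √[f_tx² + (f_v + f_ty)²] = √[729.8² + (456.1 + 442.3)²] = 1157 N/mm.
Capacity per unit length: φr_n = 0.75 × 0.6 × 550 × (0.707 × 12) = 2100 N/mm.
1157 ≤ 2100 → adequate.

f_max ≈ 1160 N/mm; adequate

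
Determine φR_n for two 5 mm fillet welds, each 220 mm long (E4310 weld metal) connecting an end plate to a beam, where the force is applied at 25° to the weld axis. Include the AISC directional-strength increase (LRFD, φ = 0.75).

φR_n ≈ 342 kN

E43XX → F_EXX = 430 MPa.
t_e = 0.707 × 5 = 3.535 mm; A_we = 3.535 × 440 = 1555 mm².
Directional factor: 1.0 + 0.5 sin^1.5(25°) = 1.137.
F_nw = 0.6 × 430 × 1.137 = 293.4 MPa.
φR_n = 0.75 × 293.4 × 1555 × 10⁻³ = 342.3 kN.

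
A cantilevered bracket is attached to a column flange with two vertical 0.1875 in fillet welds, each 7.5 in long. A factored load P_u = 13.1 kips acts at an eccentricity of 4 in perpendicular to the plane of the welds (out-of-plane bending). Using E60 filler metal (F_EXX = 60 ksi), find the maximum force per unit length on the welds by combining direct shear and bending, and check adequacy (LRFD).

f_max ≈ 2.93 kip/in; adequate

L_w = 2 × 7.5 = 15 in; section modulus (unit throat) S = 2 × L²/6 = 18.75 in².
Direct shear f_v = P/L_w = 13.1/15 = 0.8733 kip/in.
Moment M = P × e = 13.1 × 4 = 52.4 kip·in; bending f_b = M/S = 2.795 kip/in.
f_max = √(f_v² + f_b²) = √(0.8733² + 2.795²) = 2.928 kip/in.
φr_n = 0.75 × 0.6 × 60 × (0.707 × 0.1875) = 3.579 kip/in → adequate.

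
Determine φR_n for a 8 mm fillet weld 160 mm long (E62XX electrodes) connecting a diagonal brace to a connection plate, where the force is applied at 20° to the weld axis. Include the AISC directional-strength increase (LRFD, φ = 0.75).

φR_n ≈ 278 kN

E62XX → F_EXX = 620 MPa.
t_e = 0.707 × 8 = 5.656 mm; A_we = 5.656 × 160 = 905 mm².
Directional factor: 1.0 + 0.5 sin^1.5(20°) = 1.1.
F_nw = 0.6 × 620 × 1.1 = 409.2 MPa.
φR_n = 0.75 × 409.2 × 905 × 10⁻³ = 277.7 kN.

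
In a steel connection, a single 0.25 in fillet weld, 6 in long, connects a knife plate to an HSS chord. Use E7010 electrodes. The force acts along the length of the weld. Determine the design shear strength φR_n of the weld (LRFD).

E70XX → F_EXX = 70 ksi.
Effective throat t_e = 0.707 × 0.25 = 0.1767 in.
Total length L = 6 in; A_we = 0.1767 × 6 = 1.06 in².
F_nw = 0.6 F_EXX = 0.6 × 70 = 42 ksi.
φR_n = 0.75 × 42 × 1.06 = 33.41 kip.

φR_n ≈ 33.4 kip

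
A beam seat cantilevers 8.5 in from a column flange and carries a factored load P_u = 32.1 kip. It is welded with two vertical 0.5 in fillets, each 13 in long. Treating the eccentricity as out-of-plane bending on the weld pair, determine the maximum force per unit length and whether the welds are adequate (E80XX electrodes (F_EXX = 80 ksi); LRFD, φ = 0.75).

f_max ≈ 5 kip/in; adequate

L_w = 2 × 13 = 26 in; section modulus (unit throat) S = 2 × L²/6 = 56.33 in².
Direct shear f_v = P/L_w = 32.1/26 = 1.235 kip/in.
Moment M = P × e = 32.1 × 8.5 = 272.85 kip·in; bending f_b = M/S = 4.843 kip/in.
f_max = √(f_v² + f_b²) = √(1.235² + 4.843²) = 4.998 kip/in.
φr_n = 0.75 × 0.6 × 80 × (0.707 × 0.5) = 12.73 kip/in → adequate.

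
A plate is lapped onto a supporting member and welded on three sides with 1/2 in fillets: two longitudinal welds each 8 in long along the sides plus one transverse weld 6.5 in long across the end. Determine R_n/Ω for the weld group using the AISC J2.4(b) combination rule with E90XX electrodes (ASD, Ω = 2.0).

R_n/Ω ≈ 223 kip

E90XX → F_EXX = 90 ksi.
t_e = 0.707 × 0.5 = 0.3535 in.
R_nwl = 0.6 × 90 × 0.3535 × 16 = 305.4 kip (longitudinal, 2 welds).
R_nwt = 0.6 × 90 × 0.3535 × 6.5 = 124.1 kip (transverse, base value).
(i) R_nwl + R_nwt = 429.5 kip; (ii) 0.85 R_nwl + 1.5 R_nwt = 445.7 kip.
R_n = max = 445.7 kip [governs: (ii)]; R_n/Ω = 222.9 kip.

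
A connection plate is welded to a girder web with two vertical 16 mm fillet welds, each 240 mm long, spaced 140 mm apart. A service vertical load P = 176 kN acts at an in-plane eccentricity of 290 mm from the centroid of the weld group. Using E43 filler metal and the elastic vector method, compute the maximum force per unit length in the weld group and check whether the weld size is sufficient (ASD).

f_max ≈ 1740 N/mm; NOT adequate

E43XX → F_EXX = 430 MPa.
Total weld length L_w = 480 mm. Treat welds as unit-width lines.
Polar moment about centroid: J = 2[d³/12 + d(b/2)²] = 2[240³/12 + 240×70²] = 4656000 mm³.
Direct shear f_v = P/L_w = 176×10³ / 480 = 366.7 N/mm (vertical).
Torsion M = P·e = 176×10³ × 290 = 51040000 N·mm.
Critical point at (x, y) = (70, 120) from centroid. f_tx = M·y/J = 1315 N/mm; f_ty = M·x/J = 767.4 N/mm.
Resultant f_max = √[f_tx² + (f_v + f_ty)²] = √[1315² + (366.7 + 767.4)²] = 1737 N/mm.
Capacity per unit length: r_n/Ω = (1/2.0) × 0.6 × 430 × (0.707 × 16) = 1459 N/mm.
1737 > 1459 → NOT adequate.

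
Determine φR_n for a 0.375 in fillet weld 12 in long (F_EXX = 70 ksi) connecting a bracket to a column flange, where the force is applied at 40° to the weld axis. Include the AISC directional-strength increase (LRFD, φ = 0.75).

t_e = 0.707 × 0.375 = 0.2651 in; A_we = 0.2651 × 12 = 3.181 in².
Directional factor: 1.0 + 0.5 sin^1.5(40°) = 1.258.
F_nw = 0.6 × 70 × 1.258 = 52.82 ksi.
φR_n = 0.75 × 52.82 × 3.181 = 126 kip.

φR_n ≈ 126 kip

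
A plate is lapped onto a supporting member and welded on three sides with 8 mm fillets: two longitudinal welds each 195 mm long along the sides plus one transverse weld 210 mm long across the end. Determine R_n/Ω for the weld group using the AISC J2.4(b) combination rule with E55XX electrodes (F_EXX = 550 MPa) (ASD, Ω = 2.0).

t_e = 0.707 × 8 = 5.656 mm.
R_nwl = 0.6 × 550 × 5.656 × 390 × 10⁻³ = 727.9 kN (longitudinal, 2 welds).
R_nwt = 0.6 × 550 × 5.656 × 210 × 10⁻³ = 392 kN (transverse, base value).
(i) R_nwl + R_nwt = 1120 kN; (ii) 0.85 R_nwl + 1.5 R_nwt = 1207 kN.
R_n = max = 1207 kN [governs: (ii)]; R_n/Ω = 603.3 kN.

R_n/Ω ≈ 603 kN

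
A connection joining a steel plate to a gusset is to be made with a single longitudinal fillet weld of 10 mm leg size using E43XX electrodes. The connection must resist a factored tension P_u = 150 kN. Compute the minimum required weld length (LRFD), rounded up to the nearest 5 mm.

E43XX → F_EXX = 430 MPa.
Throat t_e = 0.707 × 10 = 7.07 mm.
φr_n = 0.75 × 0.6 × 430 × 7.07 × 10⁻³ = 1.368 kN/mm.
L_req = P_u / φr_n = 150 / 1.368 = 109.6 mm total.
Round up → use L = 110 mm.

L = 110 mm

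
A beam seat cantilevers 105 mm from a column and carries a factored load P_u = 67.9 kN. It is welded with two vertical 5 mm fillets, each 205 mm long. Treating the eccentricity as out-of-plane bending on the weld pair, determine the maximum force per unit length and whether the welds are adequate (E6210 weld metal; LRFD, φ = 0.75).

f_max ≈ 535 N/mm; adequate

E62XX → F_EXX = 620 MPa.
L_w = 2 × 205 = 410 mm; section modulus (unit throat) S = 2 × L²/6 = 14010 mm².
Direct shear f_v = P/L_w = 67.9×10³/410 = 165.6 N/mm.
Moment M = P × e = 67.9×10³ × 105 = 7129500 N·mm; bending f_b = M/S = 508.9 N/mm.
f_max = √(f_v² + f_b²) = √(165.6² + 508.9²) = 535.2 N/mm.
φr_n = 0.75 × 0.6 × 620 × (0.707 × 5) = 986.3 N/mm → adequate.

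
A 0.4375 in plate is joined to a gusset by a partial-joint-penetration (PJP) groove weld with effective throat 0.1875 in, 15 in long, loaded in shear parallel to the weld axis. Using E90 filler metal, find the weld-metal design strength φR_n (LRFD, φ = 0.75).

E90XX → F_EXX = 90 ksi.
Effective throat (given) t_e = 0.1875 in.
A_we = 0.1875 × 15 = 2.812 in².
F_nw = 0.6 F_EXX = 54 ksi.
φR_n = 0.75 × 54 × 2.812 = 113.9 kips.

φR_n ≈ 114 kips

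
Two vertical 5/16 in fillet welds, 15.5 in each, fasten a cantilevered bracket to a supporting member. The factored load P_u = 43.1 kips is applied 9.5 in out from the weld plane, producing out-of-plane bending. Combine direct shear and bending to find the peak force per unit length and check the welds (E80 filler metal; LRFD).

E80XX → F_EXX = 80 ksi.
L_w = 2 × 15.5 = 31 in; section modulus (unit throat) S = 2 × L²/6 = 80.08 in².
Direct shear f_v = P/L_w = 43.1/31 = 1.39 kip/in.
Moment M = P × e = 43.1 × 9.5 = 409.45 kip·in; bending f_b = M/S = 5.113 kip/in.
f_max = √(f_v² + f_b²) = √(1.39² + 5.113²) = 5.298 kip/in.
φr_n = 0.75 × 0.6 × 80 × (0.707 × 0.3125) = 7.954 kip/in → adequate.

f_max ≈ 5.3 kip/in; adequate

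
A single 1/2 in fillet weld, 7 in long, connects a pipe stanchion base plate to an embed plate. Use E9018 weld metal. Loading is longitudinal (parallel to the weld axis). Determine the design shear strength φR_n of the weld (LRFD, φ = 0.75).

E90XX → F_EXX = 90 ksi.
Effective throat t_e = 0.707 × 0.5 = 0.3535 in.
Total length L = 7 in; A_we = 0.3535 × 7 = 2.474 in².
F_nw = 0.6 F_EXX = 0.6 × 90 = 54 ksi.
φR_n = 0.75 × 54 × 2.474 = 100.2 kip.

φR_n ≈ 100 kip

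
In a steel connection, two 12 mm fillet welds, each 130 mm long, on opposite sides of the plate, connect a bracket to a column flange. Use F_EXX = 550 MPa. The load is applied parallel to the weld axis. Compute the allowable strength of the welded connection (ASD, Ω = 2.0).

Effective throat t_e = 0.707 × 12 = 8.484 mm.
Total length L = 260 mm; A_we = 8.484 × 260 = 2206 mm².
F_nw = 0.6 F_EXX = 0.6 × 550 = 330 MPa.
R_n = 330 × 2206 × 10⁻³ = 727.9 kN; R_n/Ω = 727.9/2.0 = 364 kN.

R_n/Ω ≈ 364 kN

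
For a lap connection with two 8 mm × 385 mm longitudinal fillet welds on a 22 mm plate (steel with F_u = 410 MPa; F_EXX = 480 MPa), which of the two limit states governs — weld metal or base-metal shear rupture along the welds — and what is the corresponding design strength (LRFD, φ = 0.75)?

φR_n ≈ 941 kN (weld metal governs)

t_e = 0.707 × 8 = 5.656 mm; L = 770 mm.
Weld metal: φR_n = 0.75 × 0.6 × 480 × 5.656 × 770 × 10⁻³ = 940.7 kN.
Base metal (shear rupture): φR_n = 0.75 × 0.6 × 410 × 22 × 770 × 10⁻³ = 3125 kN.
Governing: weld metal.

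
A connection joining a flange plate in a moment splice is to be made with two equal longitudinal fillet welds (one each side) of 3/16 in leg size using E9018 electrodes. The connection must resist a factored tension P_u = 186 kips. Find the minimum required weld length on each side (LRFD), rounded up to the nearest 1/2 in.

L = 17.5 in on each side

E90XX → F_EXX = 90 ksi.
Throat t_e = 0.707 × 0.1875 = 0.1326 in.
φr_n = 0.75 × 0.6 × 90 × 0.1326 = 5.369 kips/in.
L_req = P_u / φr_n = 186 / 5.369 = 34.64 in total.
Per side: 34.64 / 2 = 17.32 in.
Round up → use L = 17.5 in on each side.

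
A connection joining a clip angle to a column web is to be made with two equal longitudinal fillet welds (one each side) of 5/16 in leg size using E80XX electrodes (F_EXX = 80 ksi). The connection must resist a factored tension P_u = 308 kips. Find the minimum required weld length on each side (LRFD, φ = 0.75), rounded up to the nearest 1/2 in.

Throat t_e = 0.707 × 0.3125 = 0.2209 in.
φr_n = 0.75 × 0.6 × 80 × 0.2209 = 7.954 kips/in.
L_req = P_u / φr_n = 308 / 7.954 = 38.72 in total.
Per side: 38.72 / 2 = 19.36 in.
Round up → use L = 19.5 in on each side.

L = 19.5 in on each side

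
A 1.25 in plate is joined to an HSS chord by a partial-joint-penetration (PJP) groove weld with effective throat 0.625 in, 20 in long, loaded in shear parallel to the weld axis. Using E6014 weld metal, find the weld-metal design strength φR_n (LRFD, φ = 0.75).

E60XX → F_EXX = 60 ksi.
Effective throat (given) t_e = 0.625 in.
A_we = 0.625 × 20 = 12.5 in².
F_nw = 0.6 F_EXX = 36 ksi.
φR_n = 0.75 × 36 × 12.5 = 337.5 kips.

φR_n ≈ 338 kips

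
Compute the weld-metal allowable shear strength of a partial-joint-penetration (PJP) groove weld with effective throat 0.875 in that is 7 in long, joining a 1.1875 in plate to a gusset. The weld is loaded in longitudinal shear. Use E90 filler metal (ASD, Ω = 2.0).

R_n/Ω ≈ 165 kips

E90XX → F_EXX = 90 ksi.
Effective throat (given) t_e = 0.875 in.
A_we = 0.875 × 7 = 6.125 in².
F_nw = 0.6 F_EXX = 54 ksi.
R_n/Ω = (54 × 6.125) / 2.0 = 165.4 kips.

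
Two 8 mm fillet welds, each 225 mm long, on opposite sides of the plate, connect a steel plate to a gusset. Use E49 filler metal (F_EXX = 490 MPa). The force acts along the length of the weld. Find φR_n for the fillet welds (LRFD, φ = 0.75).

Effective throat t_e = 0.707 × 8 = 5.656 mm.
Total length L = 450 mm; A_we = 5.656 × 450 = 2545 mm².
F_nw = 0.6 F_EXX = 0.6 × 490 = 294 MPa.
φR_n = 0.75 × 294 × 2545 × 10⁻³ = 561.2 kN.

φR_n ≈ 561 kN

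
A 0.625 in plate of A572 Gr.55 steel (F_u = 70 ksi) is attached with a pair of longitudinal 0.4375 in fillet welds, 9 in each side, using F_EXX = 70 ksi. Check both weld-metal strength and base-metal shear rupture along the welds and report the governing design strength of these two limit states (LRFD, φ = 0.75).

φR_n ≈ 175 kips (weld metal governs)

t_e = 0.707 × 0.4375 = 0.3093 in; L = 18 in.
Weld metal: φR_n = 0.75 × 0.6 × 70 × 0.3093 × 18 = 175.4 kips.
Base metal (shear rupture): φR_n = 0.75 × 0.6 × 70 × 0.625 × 18 = 354.4 kips.
Governing: weld metal.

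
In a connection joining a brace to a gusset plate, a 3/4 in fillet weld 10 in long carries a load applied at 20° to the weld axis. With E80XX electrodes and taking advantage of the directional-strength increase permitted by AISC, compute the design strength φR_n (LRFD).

φR_n ≈ 210 kip

E80XX → F_EXX = 80 ksi.
t_e = 0.707 × 0.75 = 0.5302 in; A_we = 0.5302 × 10 = 5.303 in².
Directional factor: 1.0 + 0.5 sin^1.5(20°) = 1.1.
F_nw = 0.6 × 80 × 1.1 = 52.8 ksi.
φR_n = 0.75 × 52.8 × 5.303 = 210 kip.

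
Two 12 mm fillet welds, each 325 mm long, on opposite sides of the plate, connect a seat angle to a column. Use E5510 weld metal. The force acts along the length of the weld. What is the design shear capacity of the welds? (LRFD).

φR_n ≈ 1360 kN

E55XX → F_EXX = 550 MPa.
Effective throat t_e = 0.707 × 12 = 8.484 mm.
Total length L = 650 mm; A_we = 8.484 × 650 = 5515 mm².
F_nw = 0.6 F_EXX = 0.6 × 550 = 330 MPa.
φR_n = 0.75 × 330 × 5515 × 10⁻³ = 1365 kN.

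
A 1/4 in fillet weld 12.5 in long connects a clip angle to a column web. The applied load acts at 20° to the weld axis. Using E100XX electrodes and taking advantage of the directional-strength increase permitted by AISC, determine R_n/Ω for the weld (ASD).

E100XX → F_EXX = 100 ksi.
t_e = 0.707 × 0.25 = 0.1767 in; A_we = 0.1767 × 12.5 = 2.209 in².
Directional factor: 1.0 + 0.5 sin^1.5(20°) = 1.1.
F_nw = 0.6 × 100 × 1.1 = 66 ksi.
R_n/Ω = (66 × 2.209) / 2.0 = 72.91 kip.

R_n/Ω ≈ 72.9 kip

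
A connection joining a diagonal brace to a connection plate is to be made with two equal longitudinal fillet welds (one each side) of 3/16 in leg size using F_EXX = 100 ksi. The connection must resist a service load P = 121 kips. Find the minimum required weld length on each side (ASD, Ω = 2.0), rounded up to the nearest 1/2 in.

Throat t_e = 0.707 × 0.1875 = 0.1326 in.
r_n/Ω = (0.6 × 100 × 0.1326) / 2.0 = 3.977 kip/in.
L_req = P / (r_n/Ω) = 121 / 3.977 = 30.43 in total.
Per side: 30.43 / 2 = 15.21 in.
Round up → use L = 15.5 in on each side.

L = 15.5 in on each side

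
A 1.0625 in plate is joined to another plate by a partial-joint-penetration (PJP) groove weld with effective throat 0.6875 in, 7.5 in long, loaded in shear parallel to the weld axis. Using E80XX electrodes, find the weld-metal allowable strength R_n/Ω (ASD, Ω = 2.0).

R_n/Ω ≈ 124 kips

E80XX → F_EXX = 80 ksi.
Effective throat (given) t_e = 0.6875 in.
A_we = 0.6875 × 7.5 = 5.156 in².
F_nw = 0.6 F_EXX = 48 ksi.
R_n/Ω = (48 × 5.156) / 2.0 = 123.8 kips.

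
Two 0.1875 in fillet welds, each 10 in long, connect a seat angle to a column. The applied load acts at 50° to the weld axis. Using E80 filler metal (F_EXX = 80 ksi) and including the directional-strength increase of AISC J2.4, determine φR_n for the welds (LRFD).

φR_n ≈ 127 kips

t_e = 0.707 × 0.1875 = 0.1326 in; A_we = 0.1326 × 20 = 2.651 in².
Directional factor: 1.0 + 0.5 sin^1.5(50°) = 1.335.
F_nw = 0.6 × 80 × 1.335 = 64.09 ksi.
φR_n = 0.75 × 64.09 × 2.651 = 127.4 kips.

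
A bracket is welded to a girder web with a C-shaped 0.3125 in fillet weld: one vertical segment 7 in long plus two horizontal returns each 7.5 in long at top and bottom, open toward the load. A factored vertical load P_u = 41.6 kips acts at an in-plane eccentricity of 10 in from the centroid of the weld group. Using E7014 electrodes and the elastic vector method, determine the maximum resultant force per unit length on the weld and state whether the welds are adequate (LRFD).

f_max ≈ 8.82 kip/in; NOT adequate

E70XX → F_EXX = 70 ksi.
Total weld length L_w = 22 in. Treat welds as unit-width lines.
Centroid: x̄ = 2×7.5×3.75 / 22 = 2.557 in from the vertical weld.
Polar moment about centroid: J = I_x + I_y = [7³/12 + 2×7.5×3.5²] + [7×2.557² + 2(7.5³/12 + 7.5×1.193²)] = 349.8 in³.
Direct shear f_v = P/L_w = 41.6 / 22 = 1.891 kip/in (vertical).
Torsion M = P·e = 41.6 × 10 = 416 kip·in.
Critical point at (x, y) = (4.943, 3.5) from centroid. f_tx = M·y/J = 4.163 kip/in; f_ty = M·x/J = 5.879 kip/in.
Resultant f_max = √[f_tx² + (f_v + f_ty)²] = √[4.163² + (1.891 + 5.879)²] = 8.815 kip/in.
Capacity per unit length: φr_n = 0.75 × 0.6 × 70 × (0.707 × 0.3125) = 6.96 kip/in.
8.815 > 6.96 → NOT adequate.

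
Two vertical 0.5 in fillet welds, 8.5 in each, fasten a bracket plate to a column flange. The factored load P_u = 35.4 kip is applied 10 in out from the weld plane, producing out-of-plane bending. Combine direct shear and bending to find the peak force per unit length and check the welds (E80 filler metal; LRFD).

E80XX → F_EXX = 80 ksi.
L_w = 2 × 8.5 = 17 in; section modulus (unit throat) S = 2 × L²/6 = 24.08 in².
Direct shear f_v = P/L_w = 35.4/17 = 2.082 kip/in.
Moment M = P × e = 35.4 × 10 = 354 kip·in; bending f_b = M/S = 14.7 kip/in.
f_max = √(f_v² + f_b²) = √(2.082² + 14.7²) = 14.85 kip/in.
φr_n = 0.75 × 0.6 × 80 × (0.707 × 0.5) = 12.73 kip/in → NOT adequate.

f_max ≈ 14.8 kip/in; NOT adequate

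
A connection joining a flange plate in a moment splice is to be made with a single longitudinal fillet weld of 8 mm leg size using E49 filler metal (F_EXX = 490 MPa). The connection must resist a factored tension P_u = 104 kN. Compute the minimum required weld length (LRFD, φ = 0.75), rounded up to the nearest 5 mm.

Throat t_e = 0.707 × 8 = 5.656 mm.
φr_n = 0.75 × 0.6 × 490 × 5.656 × 10⁻³ = 1.247 kN/mm.
L_req = P_u / φr_n = 104 / 1.247 = 83.39 mm total.
Round up → use L = 85 mm.

L = 85 mm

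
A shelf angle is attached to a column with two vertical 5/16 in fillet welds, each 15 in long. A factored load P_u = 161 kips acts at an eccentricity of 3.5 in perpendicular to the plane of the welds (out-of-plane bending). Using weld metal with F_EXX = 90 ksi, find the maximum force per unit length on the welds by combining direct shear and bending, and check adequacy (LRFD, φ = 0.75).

L_w = 2 × 15 = 30 in; section modulus (unit throat) S = 2 × L²/6 = 75 in².
Direct shear f_v = P/L_w = 161/30 = 5.367 kip/in.
Moment M = P × e = 161 × 3.5 = 563.5 kip·in; bending f_b = M/S = 7.513 kip/in.
f_max = √(f_v² + f_b²) = √(5.367² + 7.513²) = 9.233 kip/in.
φr_n = 0.75 × 0.6 × 90 × (0.707 × 0.3125) = 8.948 kip/in → NOT adequate.

f_max ≈ 9.23 kip/in; NOT adequate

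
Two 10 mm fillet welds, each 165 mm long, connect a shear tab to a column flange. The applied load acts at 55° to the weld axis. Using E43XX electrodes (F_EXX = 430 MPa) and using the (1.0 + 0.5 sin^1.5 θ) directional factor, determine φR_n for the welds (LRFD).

t_e = 0.707 × 10 = 7.07 mm; A_we = 7.07 × 330 = 2333 mm².
Directional factor: 1.0 + 0.5 sin^1.5(55°) = 1.371.
F_nw = 0.6 × 430 × 1.371 = 353.6 MPa.
φR_n = 0.75 × 353.6 × 2333 × 10⁻³ = 618.8 kN.

φR_n ≈ 619 kN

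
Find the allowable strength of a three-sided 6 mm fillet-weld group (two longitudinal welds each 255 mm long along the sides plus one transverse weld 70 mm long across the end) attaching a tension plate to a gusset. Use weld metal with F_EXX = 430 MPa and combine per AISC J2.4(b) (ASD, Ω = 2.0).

t_e = 0.707 × 6 = 4.242 mm.
R_nwl = 0.6 × 430 × 4.242 × 510 × 10⁻³ = 558.2 kN (longitudinal, 2 welds).
R_nwt = 0.6 × 430 × 4.242 × 70 × 10⁻³ = 76.61 kN (transverse, base value).
(i) R_nwl + R_nwt = 634.8 kN; (ii) 0.85 R_nwl + 1.5 R_nwt = 589.4 kN.
R_n = max = 634.8 kN [governs: (i)]; R_n/Ω = 317.4 kN.

R_n/Ω ≈ 317 kN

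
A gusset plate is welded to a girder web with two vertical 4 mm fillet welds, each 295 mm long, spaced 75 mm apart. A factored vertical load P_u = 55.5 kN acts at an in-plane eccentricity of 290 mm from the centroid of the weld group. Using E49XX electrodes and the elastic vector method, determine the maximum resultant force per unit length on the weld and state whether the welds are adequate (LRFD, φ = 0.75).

E49XX → F_EXX = 490 MPa.
Total weld length L_w = 590 mm. Treat welds as unit-width lines.
Polar moment about centroid: J = 2[d³/12 + d(b/2)²] = 2[295³/12 + 295×37.5²] = 5108000 mm³.
Direct shear f_v = P/L_w = 55.5×10³ / 590 = 94.07 N/mm (vertical).
Torsion M = P·e = 55.5×10³ × 290 = 16095000 N·mm.
Critical point at (x, y) = (37.5, 147.5) from centroid. f_tx = M·y/J = 464.7 N/mm; f_ty = M·x/J = 118.2 N/mm.
Resultant f_max = √[f_tx² + (f_v + f_ty)²] = √[464.7² + (94.07 + 118.2)²] = 510.9 N/mm.
Capacity per unit length: φr_n = 0.75 × 0.6 × 490 × (0.707 × 4) = 623.6 N/mm.
510.9 ≤ 623.6 → adequate.

f_max ≈ 511 N/mm; adequate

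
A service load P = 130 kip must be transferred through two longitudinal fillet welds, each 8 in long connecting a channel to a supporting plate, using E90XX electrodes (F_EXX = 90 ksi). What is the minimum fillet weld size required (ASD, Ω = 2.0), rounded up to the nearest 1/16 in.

Total weld length L = 16 in.
Required throat t_e = P × Ω / (0.6 F_EXX × L) = 130 × 2.0 / (0.6 × 90 × 16) = 0.3009 in.
Required leg w = t_e / 0.707 = 0.4256 in → use 7/16 in.

w = 7/16 in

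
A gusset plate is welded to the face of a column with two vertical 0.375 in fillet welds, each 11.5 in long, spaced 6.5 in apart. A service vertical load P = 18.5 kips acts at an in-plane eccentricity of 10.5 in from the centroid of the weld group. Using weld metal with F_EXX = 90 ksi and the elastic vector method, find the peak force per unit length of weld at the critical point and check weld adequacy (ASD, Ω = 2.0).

Total weld length L_w = 23 in. Treat welds as unit-width lines.
Polar moment about centroid: J = 2[d³/12 + d(b/2)²] = 2[11.5³/12 + 11.5×3.25²] = 496.4 in³.
Direct shear f_v = P/L_w = 18.5 / 23 = 0.8043 kip/in (vertical).
Torsion M = P·e = 18.5 × 10.5 = 194.25 kip·in.
Critical point at (x, y) = (3.25, 5.75) from centroid. f_tx = M·y/J = 2.25 kip/in; f_ty = M·x/J = 1.272 kip/in.
Resultant f_max = √[f_tx² + (f_v + f_ty)²] = √[2.25² + (0.8043 + 1.272)²] = 3.061 kip/in.
Capacity per unit length: r_n/Ω = (1/2.0) × 0.6 × 90 × (0.707 × 0.375) = 7.158 kip/in.
3.061 ≤ 7.158 → adequate.

f_max ≈ 3.06 kip/in; adequate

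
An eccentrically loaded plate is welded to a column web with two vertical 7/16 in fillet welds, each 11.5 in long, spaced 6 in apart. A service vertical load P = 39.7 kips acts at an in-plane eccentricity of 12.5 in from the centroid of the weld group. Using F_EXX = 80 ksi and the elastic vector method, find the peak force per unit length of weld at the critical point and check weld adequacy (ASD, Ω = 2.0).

Total weld length L_w = 23 in. Treat welds as unit-width lines.
Polar moment about centroid: J = 2[d³/12 + d(b/2)²] = 2[11.5³/12 + 11.5×3²] = 460.5 in³.
Direct shear f_v = P/L_w = 39.7 / 23 = 1.726 kip/in (vertical).
Torsion M = P·e = 39.7 × 12.5 = 496.25 kip·in.
Critical point at (x, y) = (3, 5.75) from centroid. f_tx = M·y/J = 6.197 kip/in; f_ty = M·x/J = 3.233 kip/in.
Resultant f_max = √[f_tx² + (f_v + f_ty)²] = √[6.197² + (1.726 + 3.233)²] = 7.937 kip/in.
Capacity per unit length: r_n/Ω = (1/2.0) × 0.6 × 80 × (0.707 × 0.4375) = 7.423 kip/in.
7.937 > 7.423 → NOT adequate.

f_max ≈ 7.94 kip/in; NOT adequate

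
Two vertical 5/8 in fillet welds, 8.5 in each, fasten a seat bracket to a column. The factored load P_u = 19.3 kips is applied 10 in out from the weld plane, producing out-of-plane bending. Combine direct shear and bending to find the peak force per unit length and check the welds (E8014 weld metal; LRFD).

E80XX → F_EXX = 80 ksi.
L_w = 2 × 8.5 = 17 in; section modulus (unit throat) S = 2 × L²/6 = 24.08 in².
Direct shear f_v = P/L_w = 19.3/17 = 1.135 kip/in.
Moment M = P × e = 19.3 × 10 = 193 kip·in; bending f_b = M/S = 8.014 kip/in.
f_max = √(f_v² + f_b²) = √(1.135² + 8.014²) = 8.094 kip/in.
φr_n = 0.75 × 0.6 × 80 × (0.707 × 0.625) = 15.91 kip/in → adequate.

f_max ≈ 8.09 kip/in; adequate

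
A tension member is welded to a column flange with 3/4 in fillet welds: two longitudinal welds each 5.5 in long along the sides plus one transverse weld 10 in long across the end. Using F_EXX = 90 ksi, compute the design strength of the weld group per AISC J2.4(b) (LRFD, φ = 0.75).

t_e = 0.707 × 0.75 = 0.5302 in.
R_nwl = 0.6 × 90 × 0.5302 × 11 = 315 kip (longitudinal, 2 welds).
R_nwt = 0.6 × 90 × 0.5302 × 10 = 286.3 kip (transverse, base value).
(i) R_nwl + R_nwt = 601.3 kip; (ii) 0.85 R_nwl + 1.5 R_nwt = 697.2 kip.
R_n = max = 697.2 kip [governs: (ii)]; φR_n = 522.9 kip.

φR_n ≈ 523 kip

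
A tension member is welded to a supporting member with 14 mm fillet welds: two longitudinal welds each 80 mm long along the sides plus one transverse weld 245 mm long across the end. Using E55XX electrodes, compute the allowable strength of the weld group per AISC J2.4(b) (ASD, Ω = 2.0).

E55XX → F_EXX = 550 MPa.
t_e = 0.707 × 14 = 9.898 mm.
R_nwl = 0.6 × 550 × 9.898 × 160 × 10⁻³ = 522.6 kN (longitudinal, 2 welds).
R_nwt = 0.6 × 550 × 9.898 × 245 × 10⁻³ = 800.3 kN (transverse, base value).
(i) R_nwl + R_nwt = 1323 kN; (ii) 0.85 R_nwl + 1.5 R_nwt = 1645 kN.
R_n = max = 1645 kN [governs: (ii)]; R_n/Ω = 822.3 kN.

R_n/Ω ≈ 822 kN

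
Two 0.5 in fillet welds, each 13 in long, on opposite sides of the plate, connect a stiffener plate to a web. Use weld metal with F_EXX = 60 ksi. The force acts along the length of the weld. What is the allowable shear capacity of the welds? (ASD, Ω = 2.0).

Effective throat t_e = 0.707 × 0.5 = 0.3535 in.
Total length L = 26 in; A_we = 0.3535 × 26 = 9.191 in².
F_nw = 0.6 F_EXX = 0.6 × 60 = 36 ksi.
R_n = 36 × 9.191 = 330.9 kip; R_n/Ω = 330.9/2.0 = 165.4 kip.

R_n/Ω ≈ 165 kip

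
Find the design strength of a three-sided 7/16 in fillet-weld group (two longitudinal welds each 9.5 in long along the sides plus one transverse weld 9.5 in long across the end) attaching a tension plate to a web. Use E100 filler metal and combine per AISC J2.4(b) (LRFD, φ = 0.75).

E100XX → F_EXX = 100 ksi.
t_e = 0.707 × 0.4375 = 0.3093 in.
R_nwl = 0.6 × 100 × 0.3093 × 19 = 352.6 kips (longitudinal, 2 welds).
R_nwt = 0.6 × 100 × 0.3093 × 9.5 = 176.3 kips (transverse, base value).
(i) R_nwl + R_nwt = 528.9 kips; (ii) 0.85 R_nwl + 1.5 R_nwt = 564.2 kips.
R_n = max = 564.2 kips [governs: (ii)]; φR_n = 423.1 kips.

φR_n ≈ 423 kips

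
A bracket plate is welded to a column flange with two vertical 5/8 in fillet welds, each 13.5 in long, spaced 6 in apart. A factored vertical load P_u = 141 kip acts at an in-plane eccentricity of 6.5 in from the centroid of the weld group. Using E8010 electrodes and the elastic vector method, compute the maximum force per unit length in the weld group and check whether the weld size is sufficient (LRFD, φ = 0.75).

E80XX → F_EXX = 80 ksi.
Total weld length L_w = 27 in. Treat welds as unit-width lines.
Polar moment about centroid: J = 2[d³/12 + d(b/2)²] = 2[13.5³/12 + 13.5×3²] = 653.1 in³.
Direct shear f_v = P/L_w = 141 / 27 = 5.222 kip/in (vertical).
Torsion M = P·e = 141 × 6.5 = 916.5 kip·in.
Critical point at (x, y) = (3, 6.75) from centroid. f_tx = M·y/J = 9.473 kip/in; f_ty = M·x/J = 4.21 kip/in.
Resultant f_max = √[f_tx² + (f_v + f_ty)²] = √[9.473² + (5.222 + 4.21)²] = 13.37 kip/in.
Capacity per unit length: φr_n = 0.75 × 0.6 × 80 × (0.707 × 0.625) = 15.91 kip/in.
13.37 ≤ 15.91 → adequate.

f_max ≈ 13.4 kip/in; adequate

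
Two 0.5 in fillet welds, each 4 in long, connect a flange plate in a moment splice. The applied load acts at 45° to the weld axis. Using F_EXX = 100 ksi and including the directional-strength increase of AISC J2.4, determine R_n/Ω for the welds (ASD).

t_e = 0.707 × 0.5 = 0.3535 in; A_we = 0.3535 × 8 = 2.828 in².
Directional factor: 1.0 + 0.5 sin^1.5(45°) = 1.297.
F_nw = 0.6 × 100 × 1.297 = 77.84 ksi.
R_n/Ω = (77.84 × 2.828) / 2.0 = 110.1 kips.

R_n/Ω ≈ 110 kips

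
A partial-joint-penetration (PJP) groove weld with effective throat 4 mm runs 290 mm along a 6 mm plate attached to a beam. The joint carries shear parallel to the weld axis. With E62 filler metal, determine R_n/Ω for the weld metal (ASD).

R_n/Ω ≈ 216 kN

E62XX → F_EXX = 620 MPa.
Effective throat (given) t_e = 4 mm.
A_we = 4 × 290 = 1160 mm².
F_nw = 0.6 F_EXX = 372 MPa.
R_n/Ω = (372 × 1160) / 2.0 × 10⁻³ = 215.8 kN.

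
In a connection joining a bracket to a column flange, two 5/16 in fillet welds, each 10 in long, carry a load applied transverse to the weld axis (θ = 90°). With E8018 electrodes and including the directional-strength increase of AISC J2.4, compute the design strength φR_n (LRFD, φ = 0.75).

E80XX → F_EXX = 80 ksi.
t_e = 0.707 × 0.3125 = 0.2209 in; A_we = 0.2209 × 20 = 4.419 in².
Directional factor: 1.0 + 0.5 sin^1.5(90°) = 1.5.
F_nw = 0.6 × 80 × 1.5 = 72 ksi.
φR_n = 0.75 × 72 × 4.419 = 238.6 kip.

φR_n ≈ 239 kip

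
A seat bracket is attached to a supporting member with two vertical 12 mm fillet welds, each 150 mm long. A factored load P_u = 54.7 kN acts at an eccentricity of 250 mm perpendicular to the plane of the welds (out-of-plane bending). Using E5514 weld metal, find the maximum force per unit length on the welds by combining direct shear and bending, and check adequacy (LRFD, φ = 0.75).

f_max ≈ 1830 N/mm; adequate

E55XX → F_EXX = 550 MPa.
L_w = 2 × 150 = 300 mm; section modulus (unit throat) S = 2 × L²/6 = 7500 mm².
Direct shear f_v = P/L_w = 54.7×10³/300 = 182.3 N/mm.
Moment M = P × e = 54.7×10³ × 250 = 13675000 N·mm; bending f_b = M/S = 1823 N/mm.
f_max = √(f_v² + f_b²) = √(182.3² + 1823²) = 1832 N/mm.
φr_n = 0.75 × 0.6 × 550 × (0.707 × 12) = 2100 N/mm → adequate.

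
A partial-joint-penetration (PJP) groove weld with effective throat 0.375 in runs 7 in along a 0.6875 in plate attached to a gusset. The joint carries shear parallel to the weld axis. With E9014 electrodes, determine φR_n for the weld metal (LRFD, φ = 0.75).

E90XX → F_EXX = 90 ksi.
Effective throat (given) t_e = 0.375 in.
A_we = 0.375 × 7 = 2.625 in².
F_nw = 0.6 F_EXX = 54 ksi.
φR_n = 0.75 × 54 × 2.625 = 106.3 kips.

φR_n ≈ 106 kips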